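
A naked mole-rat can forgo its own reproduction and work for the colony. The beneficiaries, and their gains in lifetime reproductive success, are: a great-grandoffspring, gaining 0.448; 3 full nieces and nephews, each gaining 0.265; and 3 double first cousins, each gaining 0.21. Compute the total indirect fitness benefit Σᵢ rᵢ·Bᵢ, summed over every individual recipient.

0.41225

r to a great-grandoffspring = 0.125 (three parent–offspring links: r = (1/2)^3 = 1/8).
r to a full niece or nephew = 1/4 (full aunt/uncle↔niece/nephew: two paths of length 3 through the shared grandparent pair: r = 2·(1/2)^3 = 1/4).
r to a double first cousin = 0.25 (double first cousins share both grandparent pairs — four paths of length 4: r = 4·(1/2)^4 = 1/4).
Summing one r·B term per recipient: 1·0.125·0.448 + 3·0.25·0.265 + 3·0.25·0.21 = 0.41225.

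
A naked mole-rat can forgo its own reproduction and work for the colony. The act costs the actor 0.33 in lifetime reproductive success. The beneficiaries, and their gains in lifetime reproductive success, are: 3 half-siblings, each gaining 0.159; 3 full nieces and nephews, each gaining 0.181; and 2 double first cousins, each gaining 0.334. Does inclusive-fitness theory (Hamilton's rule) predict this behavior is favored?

Yes

Hamilton's rule: the trait is favored when the sum of r·B over every recipient exceeds the actor's cost C.
r to a half-sibling = 1/4 (half-sibs share one parent — one path of length 2: r = (1/2)^2 = 1/4).
r to a full niece or nephew = 1/4 (full aunt/uncle↔niece/nephew: two paths of length 3 through the shared grandparent pair: r = 2·(1/2)^3 = 1/4).
r to a double first cousin = 0.25 (double first cousins share both grandparent pairs — four paths of length 4: r = 4·(1/2)^4 = 1/4).
Summing one r·B term per recipient: 3·0.25·0.159 + 3·0.25·0.181 + 2·0.25·0.334 = 0.422.
0.422 > 0.33: the indirect benefit exceeds the cost.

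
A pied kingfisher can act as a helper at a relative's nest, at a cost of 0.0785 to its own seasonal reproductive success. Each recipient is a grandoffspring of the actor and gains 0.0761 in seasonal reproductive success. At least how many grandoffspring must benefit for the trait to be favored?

5

r to a grandoffspring = 0.25 (two parent–offspring links: r = (1/2)^2 = 1/4).
Hamilton's rule: n·r·B > C  ⇒  n > C/(r·B) = 0.0785/(0.25·0.0761) = 4.126.
The smallest integer exceeding 4.126 is 5.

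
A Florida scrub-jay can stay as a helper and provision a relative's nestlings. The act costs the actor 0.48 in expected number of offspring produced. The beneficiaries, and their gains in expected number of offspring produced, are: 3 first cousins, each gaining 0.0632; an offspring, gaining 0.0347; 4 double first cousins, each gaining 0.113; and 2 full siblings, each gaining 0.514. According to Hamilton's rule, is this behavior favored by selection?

Hamilton's rule: the trait is favored when the sum of r·B over every recipient exceeds the actor's cost C.
r to a first cousin = 0.125 (first cousins share one grandparent pair — two paths of length 4: r = 2·(1/2)^4 = 1/8).
r to an offspring = 1/2 (one parent–offspring link: r = (1/2)^1 = 1/2).
r to a double first cousin = 0.25 (double first cousins share both grandparent pairs — four paths of length 4: r = 4·(1/2)^4 = 1/4).
r to a full sibling = 0.5 (full sibs share both parents — two paths of length 2: r = 2·(1/2)^2 = 1/2).
Summing one r·B term per recipient: 3·0.125·0.0632 + 1·0.5·0.0347 + 4·0.25·0.113 + 2·0.5·0.514 = 0.66805.
0.66805 > 0.48: the indirect benefit exceeds the cost.

Yes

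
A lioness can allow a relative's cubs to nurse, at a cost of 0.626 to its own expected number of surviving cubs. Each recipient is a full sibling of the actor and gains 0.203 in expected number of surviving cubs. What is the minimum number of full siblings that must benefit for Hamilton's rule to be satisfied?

r to a full sibling = 1/2 (full sibs share both parents — two paths of length 2: r = 2·(1/2)^2 = 1/2).
Hamilton's rule: n·r·B > C  ⇒  n > C/(r·B) = 0.626/(0.5·0.203) = 6.167.
The smallest integer exceeding 6.167 is 7.

7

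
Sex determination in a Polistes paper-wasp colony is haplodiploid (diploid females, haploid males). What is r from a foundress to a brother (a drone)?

0.25

Her haploid brother carries none of their father's genes and a random half of their mother's genome; that half matches the maternal half of her own genome with probability 1/2: r = 1/2 · 1/2 = 1/4.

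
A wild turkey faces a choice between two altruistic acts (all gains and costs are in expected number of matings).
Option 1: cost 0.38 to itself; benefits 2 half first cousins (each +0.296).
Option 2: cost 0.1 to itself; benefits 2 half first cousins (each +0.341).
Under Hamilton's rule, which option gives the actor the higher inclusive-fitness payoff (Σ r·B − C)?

Option 1: r to a half first cousin = 0.0625.
Option 1: Σ r·B − C = (2·0.0625·0.296) − 0.38 = -0.343.
Option 2: r to a half first cousin = 0.0625.
Option 2: Σ r·B − C = (2·0.0625·0.341) − 0.1 = -0.057375.
Option 2 has the higher net inclusive-fitness payoff.

Option 2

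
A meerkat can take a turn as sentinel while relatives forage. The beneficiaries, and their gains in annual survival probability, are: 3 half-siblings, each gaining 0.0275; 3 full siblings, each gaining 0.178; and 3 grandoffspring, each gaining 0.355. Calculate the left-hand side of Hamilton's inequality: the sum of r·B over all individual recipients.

r to a half-sibling = 0.25 (half-sibs share one parent — one path of length 2: r = (1/2)^2 = 1/4).
r to a full sibling = 0.5 (full sibs share both parents — two paths of length 2: r = 2·(1/2)^2 = 1/2).
r to a grandoffspring = 0.25 (two parent–offspring links: r = (1/2)^2 = 1/4).
Summing one r·B term per recipient: 3·0.25·0.0275 + 3·0.5·0.178 + 3·0.25·0.355 = 0.553875.

0.553875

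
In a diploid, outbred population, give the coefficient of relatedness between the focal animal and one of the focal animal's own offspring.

Each parent–offspring link contributes a factor of 1/2, and independent paths through distinct common ancestors add.
One parent–offspring link: r = (1/2)^1 = 1/2.

0.5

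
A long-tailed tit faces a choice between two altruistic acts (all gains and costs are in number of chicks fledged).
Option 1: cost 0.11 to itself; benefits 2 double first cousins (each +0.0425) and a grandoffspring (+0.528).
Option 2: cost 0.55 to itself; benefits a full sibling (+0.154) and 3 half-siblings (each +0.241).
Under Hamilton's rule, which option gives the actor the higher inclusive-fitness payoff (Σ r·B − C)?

Option 1

Option 1: r to a double first cousin = 0.25.
Option 1: r to a grandoffspring = 0.25.
Option 1: Σ r·B − C = (2·0.25·0.0425 + 1·0.25·0.528) − 0.11 = 0.04325.
Option 2: r to a full sibling = 0.5.
Option 2: r to a half-sibling = 0.25.
Option 2: Σ r·B − C = (1·0.5·0.154 + 3·0.25·0.241) − 0.55 = -0.29225.
Option 1 has the higher net inclusive-fitness payoff.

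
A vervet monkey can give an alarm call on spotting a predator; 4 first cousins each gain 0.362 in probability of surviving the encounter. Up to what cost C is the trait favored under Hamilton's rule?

r to a first cousin = 0.125 (first cousins share one grandparent pair — two paths of length 4: r = 2·(1/2)^4 = 1/8).
Hamilton's rule: n·r·B > C, so the trait is favored while C < n·r·B = 4·0.125·0.362 = 0.181.

0.181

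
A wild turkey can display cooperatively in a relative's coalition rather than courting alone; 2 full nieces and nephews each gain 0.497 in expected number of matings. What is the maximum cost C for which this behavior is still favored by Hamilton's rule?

r to a full niece or nephew = 0.25 (full aunt/uncle↔niece/nephew: two paths of length 3 through the shared grandparent pair: r = 2·(1/2)^3 = 1/4).
Hamilton's rule: n·r·B > C, so the trait is favored while C < n·r·B = 2·0.25·0.497 = 0.2485.

0.2485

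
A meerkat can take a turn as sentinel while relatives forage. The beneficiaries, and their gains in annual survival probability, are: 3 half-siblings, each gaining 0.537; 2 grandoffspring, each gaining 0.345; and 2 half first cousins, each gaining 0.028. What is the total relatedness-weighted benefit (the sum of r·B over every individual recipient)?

0.57875

r to a half-sibling = 1/4 (half-sibs share one parent — one path of length 2: r = (1/2)^2 = 1/4).
r to a grandoffspring = 1/4 (two parent–offspring links: r = (1/2)^2 = 1/4).
r to a half first cousin = 1/16 (half first cousins share one grandparent — one path of length 4: r = (1/2)^4 = 1/16).
Summing one r·B term per recipient: 3·0.25·0.537 + 2·0.25·0.345 + 2·0.0625·0.028 = 0.57875.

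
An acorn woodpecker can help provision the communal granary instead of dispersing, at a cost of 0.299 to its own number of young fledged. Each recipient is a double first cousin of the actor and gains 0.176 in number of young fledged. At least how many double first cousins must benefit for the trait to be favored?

r to a double first cousin = 0.25 (double first cousins share both grandparent pairs — four paths of length 4: r = 4·(1/2)^4 = 1/4).
Hamilton's rule: n·r·B > C  ⇒  n > C/(r·B) = 0.299/(0.25·0.176) = 6.795.
The smallest integer exceeding 6.795 is 7.

7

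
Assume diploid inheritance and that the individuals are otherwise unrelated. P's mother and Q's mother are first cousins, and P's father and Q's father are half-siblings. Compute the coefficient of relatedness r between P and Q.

0.09375

Independent pedigree routes through distinct common ancestors add.
P and Q are related in two ways: second cousins through their mothers (r = 1/32) and half first cousins through their fathers (r = 1/16).
r = 1/32 + 1/16 = 0.09375.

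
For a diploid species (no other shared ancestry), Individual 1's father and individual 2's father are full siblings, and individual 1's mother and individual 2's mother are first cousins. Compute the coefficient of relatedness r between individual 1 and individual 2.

0.15625

Wright's path rule: contributions from independent ancestry routes add.
Individual 1 and individual 2 are related in two ways: first cousins through their fathers (r = 1/8) and second cousins through their mothers (r = 1/32).
r = 1/8 + 1/32 = 0.15625.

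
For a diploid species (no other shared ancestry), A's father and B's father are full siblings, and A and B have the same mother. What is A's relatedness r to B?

0.375

Wright's path rule: contributions from independent ancestry routes add.
A and B are related in two ways: first cousins through their fathers (r = 1/8) and half-sibs through their shared mother (r = 1/4).
r = 1/8 + 1/4 = 3/8 = 0.375.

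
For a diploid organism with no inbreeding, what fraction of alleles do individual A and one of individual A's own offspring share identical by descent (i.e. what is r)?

0.5

Each parent–offspring link contributes a factor of 1/2, and independent paths through distinct common ancestors add.
One parent–offspring link: r = (1/2)^1 = 1/2.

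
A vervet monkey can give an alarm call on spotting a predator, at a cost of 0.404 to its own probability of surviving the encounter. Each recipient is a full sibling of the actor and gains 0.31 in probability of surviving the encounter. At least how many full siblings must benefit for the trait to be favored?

r to a full sibling = 0.5 (full sibs share both parents — two paths of length 2: r = 2·(1/2)^2 = 1/2).
Hamilton's rule: n·r·B > C  ⇒  n > C/(r·B) = 0.404/(0.5·0.31) = 2.606.
The smallest integer exceeding 2.606 is 3.

3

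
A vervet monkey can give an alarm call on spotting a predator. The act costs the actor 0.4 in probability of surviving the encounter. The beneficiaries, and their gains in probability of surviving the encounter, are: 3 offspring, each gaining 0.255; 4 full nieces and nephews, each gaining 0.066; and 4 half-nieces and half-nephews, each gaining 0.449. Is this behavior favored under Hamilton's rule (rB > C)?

Yes

Hamilton's rule: the trait is favored when the sum of r·B over every recipient exceeds the actor's cost C.
r to an offspring = 1/2 (one parent–offspring link: r = (1/2)^1 = 1/2).
r to a full niece or nephew = 0.25 (full aunt/uncle↔niece/nephew: two paths of length 3 through the shared grandparent pair: r = 2·(1/2)^3 = 1/4).
r to a half-niece or half-nephew = 1/8 (half-aunt/uncle↔niece/nephew: one path of length 3: r = (1/2)^3 = 1/8).
Summing one r·B term per recipient: 3·0.5·0.255 + 4·0.25·0.066 + 4·0.125·0.449 = 0.673.
0.673 > 0.4: the indirect benefit exceeds the cost.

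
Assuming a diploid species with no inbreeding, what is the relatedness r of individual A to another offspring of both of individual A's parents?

0.5

Each parent–offspring link contributes a factor of 1/2, and independent paths through distinct common ancestors add.
Full sibs share both parents — two paths of length 2: r = 2·(1/2)^2 = 1/2.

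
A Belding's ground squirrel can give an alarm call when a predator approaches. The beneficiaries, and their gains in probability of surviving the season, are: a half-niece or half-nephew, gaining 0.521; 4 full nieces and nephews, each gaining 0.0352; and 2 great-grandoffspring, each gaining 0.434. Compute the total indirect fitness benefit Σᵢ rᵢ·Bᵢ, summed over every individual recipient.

r to a half-niece or half-nephew = 1/8 (half-aunt/uncle↔niece/nephew: one path of length 3: r = (1/2)^3 = 1/8).
r to a full niece or nephew = 0.25 (full aunt/uncle↔niece/nephew: two paths of length 3 through the shared grandparent pair: r = 2·(1/2)^3 = 1/4).
r to a great-grandoffspring = 0.125 (three parent–offspring links: r = (1/2)^3 = 1/8).
Summing one r·B term per recipient: 1·0.125·0.521 + 4·0.25·0.0352 + 2·0.125·0.434 = 0.208825.

0.208825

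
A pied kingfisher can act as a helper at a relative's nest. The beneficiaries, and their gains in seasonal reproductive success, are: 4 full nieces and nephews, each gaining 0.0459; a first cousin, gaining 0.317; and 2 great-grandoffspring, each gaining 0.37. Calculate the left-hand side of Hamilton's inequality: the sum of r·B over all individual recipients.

0.178025

r to a full niece or nephew = 1/4 (full aunt/uncle↔niece/nephew: two paths of length 3 through the shared grandparent pair: r = 2·(1/2)^3 = 1/4).
r to a first cousin = 0.125 (first cousins share one grandparent pair — two paths of length 4: r = 2·(1/2)^4 = 1/8).
r to a great-grandoffspring = 1/8 (three parent–offspring links: r = (1/2)^3 = 1/8).
Summing one r·B term per recipient: 4·0.25·0.0459 + 1·0.125·0.317 + 2·0.125·0.37 = 0.178025.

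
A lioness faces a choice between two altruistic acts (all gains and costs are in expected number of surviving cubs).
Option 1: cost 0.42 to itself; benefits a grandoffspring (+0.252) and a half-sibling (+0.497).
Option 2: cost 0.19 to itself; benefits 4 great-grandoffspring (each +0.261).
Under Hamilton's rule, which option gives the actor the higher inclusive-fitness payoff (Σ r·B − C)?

Option 1: r to a grandoffspring = 0.25.
Option 1: r to a half-sibling = 0.25.
Option 1: Σ r·B − C = (1·0.25·0.252 + 1·0.25·0.497) − 0.42 = -0.23275.
Option 2: r to a great-grandoffspring = 0.125.
Option 2: Σ r·B − C = (4·0.125·0.261) − 0.19 = -0.0595.
Option 2 has the higher net inclusive-fitness payoff.

Option 2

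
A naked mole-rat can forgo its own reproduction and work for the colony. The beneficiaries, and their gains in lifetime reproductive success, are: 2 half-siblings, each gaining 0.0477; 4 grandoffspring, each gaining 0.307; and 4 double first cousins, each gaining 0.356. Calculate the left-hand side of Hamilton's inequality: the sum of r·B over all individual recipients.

0.68685

r to a half-sibling = 1/4 (half-sibs share one parent — one path of length 2: r = (1/2)^2 = 1/4).
r to a grandoffspring = 1/4 (two parent–offspring links: r = (1/2)^2 = 1/4).
r to a double first cousin = 0.25 (double first cousins share both grandparent pairs — four paths of length 4: r = 4·(1/2)^4 = 1/4).
Summing one r·B term per recipient: 2·0.25·0.0477 + 4·0.25·0.307 + 4·0.25·0.356 = 0.68685.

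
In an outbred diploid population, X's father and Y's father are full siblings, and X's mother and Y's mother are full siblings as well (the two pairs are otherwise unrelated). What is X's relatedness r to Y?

0.25

With two independent routes of shared ancestry, r is the sum of the two contributions.
X and Y are related in two ways: first cousins through their fathers (r = 1/8) and first cousins through their mothers (r = 1/8) — i.e. double first cousins.
r = 1/8 + 1/8 = 1/4 = 0.25.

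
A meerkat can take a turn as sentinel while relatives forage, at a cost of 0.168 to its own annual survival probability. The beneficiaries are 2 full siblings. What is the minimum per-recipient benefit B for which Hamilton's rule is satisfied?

r to a full sibling = 1/2 (full sibs share both parents — two paths of length 2: r = 2·(1/2)^2 = 1/2).
Hamilton's rule with n recipients of equal r: n·r·B > C, so B > C/(n·r) = 0.168/(2·0.5) = 0.168.

0.168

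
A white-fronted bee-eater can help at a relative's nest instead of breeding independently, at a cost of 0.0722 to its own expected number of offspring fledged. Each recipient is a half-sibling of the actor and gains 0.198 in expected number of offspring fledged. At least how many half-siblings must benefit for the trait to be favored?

r to a half-sibling = 1/4 (half-sibs share one parent — one path of length 2: r = (1/2)^2 = 1/4).
Hamilton's rule: n·r·B > C  ⇒  n > C/(r·B) = 0.0722/(0.25·0.198) = 1.459.
The smallest integer exceeding 1.459 is 2.

2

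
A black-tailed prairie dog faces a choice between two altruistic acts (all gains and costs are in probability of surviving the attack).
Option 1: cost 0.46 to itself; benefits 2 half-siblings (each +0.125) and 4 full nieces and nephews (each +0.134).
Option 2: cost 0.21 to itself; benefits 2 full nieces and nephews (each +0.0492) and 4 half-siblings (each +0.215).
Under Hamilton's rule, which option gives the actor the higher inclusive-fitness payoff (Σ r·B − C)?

Option 2

Option 1: r to a half-sibling = 0.25.
Option 1: r to a full niece or nephew = 0.25.
Option 1: Σ r·B − C = (2·0.25·0.125 + 4·0.25·0.134) − 0.46 = -0.2635.
Option 2: r to a full niece or nephew = 0.25.
Option 2: r to a half-sibling = 0.25.
Option 2: Σ r·B − C = (2·0.25·0.0492 + 4·0.25·0.215) − 0.21 = 0.0296.
Option 2 has the higher net inclusive-fitness payoff.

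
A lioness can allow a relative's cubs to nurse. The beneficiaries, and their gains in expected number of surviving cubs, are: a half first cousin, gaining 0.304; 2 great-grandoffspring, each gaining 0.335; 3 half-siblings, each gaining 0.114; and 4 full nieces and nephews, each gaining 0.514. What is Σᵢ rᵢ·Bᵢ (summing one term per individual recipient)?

r to a half first cousin = 1/16 (half first cousins share one grandparent — one path of length 4: r = (1/2)^4 = 1/16).
r to a great-grandoffspring = 1/8 (three parent–offspring links: r = (1/2)^3 = 1/8).
r to a half-sibling = 1/4 (half-sibs share one parent — one path of length 2: r = (1/2)^2 = 1/4).
r to a full niece or nephew = 0.25 (full aunt/uncle↔niece/nephew: two paths of length 3 through the shared grandparent pair: r = 2·(1/2)^3 = 1/4).
Summing one r·B term per recipient: 1·0.0625·0.304 + 2·0.125·0.335 + 3·0.25·0.114 + 4·0.25·0.514 = 0.70225.

0.70225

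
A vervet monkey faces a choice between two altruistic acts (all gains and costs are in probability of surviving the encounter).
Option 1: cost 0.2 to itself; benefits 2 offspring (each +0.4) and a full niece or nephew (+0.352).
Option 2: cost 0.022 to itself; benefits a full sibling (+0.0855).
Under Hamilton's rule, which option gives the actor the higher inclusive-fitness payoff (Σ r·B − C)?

Option 1

Option 1: r to an offspring = 0.5.
Option 1: r to a full niece or nephew = 0.25.
Option 1: Σ r·B − C = (2·0.5·0.4 + 1·0.25·0.352) − 0.2 = 0.288.
Option 2: r to a full sibling = 0.5.
Option 2: Σ r·B − C = (1·0.5·0.0855) − 0.022 = 0.02075.
Option 1 has the higher net inclusive-fitness payoff.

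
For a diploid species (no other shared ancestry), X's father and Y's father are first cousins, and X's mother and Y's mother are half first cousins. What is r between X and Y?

0.046875

Wright's path rule: contributions from independent ancestry routes add.
X and Y are related in two ways: second cousins through their fathers (r = 1/32) and half second cousins through their mothers (r = 1/64).
r = 1/32 + 1/64 = 3/64 = 0.046875.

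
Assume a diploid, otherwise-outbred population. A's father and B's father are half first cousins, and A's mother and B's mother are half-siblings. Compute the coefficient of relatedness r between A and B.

Wright's path rule: contributions from independent ancestry routes add.
A and B are related in two ways: half second cousins through their fathers (r = 1/64) and half first cousins through their mothers (r = 1/16).
r = 1/64 + 1/16 = 5/64 = 0.078125.

0.078125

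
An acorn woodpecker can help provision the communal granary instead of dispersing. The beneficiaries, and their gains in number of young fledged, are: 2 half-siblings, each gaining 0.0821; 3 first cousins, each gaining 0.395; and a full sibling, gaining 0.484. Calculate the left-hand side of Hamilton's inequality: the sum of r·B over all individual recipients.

0.431175

r to a half-sibling = 1/4 (half-sibs share one parent — one path of length 2: r = (1/2)^2 = 1/4).
r to a first cousin = 0.125 (first cousins share one grandparent pair — two paths of length 4: r = 2·(1/2)^4 = 1/8).
r to a full sibling = 0.5 (full sibs share both parents — two paths of length 2: r = 2·(1/2)^2 = 1/2).
Summing one r·B term per recipient: 2·0.25·0.0821 + 3·0.125·0.395 + 1·0.5·0.484 = 0.431175.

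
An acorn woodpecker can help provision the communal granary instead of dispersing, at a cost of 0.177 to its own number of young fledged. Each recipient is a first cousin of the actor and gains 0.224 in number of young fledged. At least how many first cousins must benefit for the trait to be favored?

r to a first cousin = 0.125 (first cousins share one grandparent pair — two paths of length 4: r = 2·(1/2)^4 = 1/8).
Hamilton's rule: n·r·B > C  ⇒  n > C/(r·B) = 0.177/(0.125·0.224) = 6.321.
The smallest integer exceeding 6.321 is 7.

7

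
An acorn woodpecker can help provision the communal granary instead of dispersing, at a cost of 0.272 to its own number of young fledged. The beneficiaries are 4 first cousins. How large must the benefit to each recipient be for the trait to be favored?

0.544

r to a first cousin = 0.125 (first cousins share one grandparent pair — two paths of length 4: r = 2·(1/2)^4 = 1/8).
Hamilton's rule with n recipients of equal r: n·r·B > C, so B > C/(n·r) = 0.272/(4·0.125) = 0.544.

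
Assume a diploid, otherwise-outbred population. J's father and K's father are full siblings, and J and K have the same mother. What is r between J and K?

0.375

Independent pedigree routes through distinct common ancestors add.
J and K are related in two ways: first cousins through their fathers (r = 1/8) and half-sibs through their shared mother (r = 1/4).
r = 1/8 + 1/4 = 3/8 = 0.375.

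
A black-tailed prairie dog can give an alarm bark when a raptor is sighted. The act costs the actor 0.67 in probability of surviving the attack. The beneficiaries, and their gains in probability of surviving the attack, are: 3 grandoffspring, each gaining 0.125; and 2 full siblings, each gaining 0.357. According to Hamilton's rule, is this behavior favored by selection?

No

Hamilton's rule: the trait is favored when the sum of r·B over every recipient exceeds the actor's cost C.
r to a grandoffspring = 1/4 (two parent–offspring links: r = (1/2)^2 = 1/4).
r to a full sibling = 1/2 (full sibs share both parents — two paths of length 2: r = 2·(1/2)^2 = 1/2).
Summing one r·B term per recipient: 3·0.25·0.125 + 2·0.5·0.357 = 0.45075.
0.45075 < 0.67: the indirect benefit is less than the cost.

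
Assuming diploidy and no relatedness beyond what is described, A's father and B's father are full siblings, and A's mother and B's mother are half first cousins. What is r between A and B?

Wright's path rule: contributions from independent ancestry routes add.
A and B are related in two ways: first cousins through their fathers (r = 1/8) and half second cousins through their mothers (r = 1/64).
r = 1/8 + 1/64 = 0.140625.

0.140625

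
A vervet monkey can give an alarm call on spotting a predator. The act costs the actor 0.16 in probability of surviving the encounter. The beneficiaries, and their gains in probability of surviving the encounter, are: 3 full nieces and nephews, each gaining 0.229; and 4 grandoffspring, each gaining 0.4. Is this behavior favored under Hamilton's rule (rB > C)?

Hamilton's rule: the trait is favored when the sum of r·B over every recipient exceeds the actor's cost C.
r to a full niece or nephew = 0.25 (full aunt/uncle↔niece/nephew: two paths of length 3 through the shared grandparent pair: r = 2·(1/2)^3 = 1/4).
r to a grandoffspring = 0.25 (two parent–offspring links: r = (1/2)^2 = 1/4).
Summing one r·B term per recipient: 3·0.25·0.229 + 4·0.25·0.4 = 0.57175.
0.57175 > 0.16: the indirect benefit exceeds the cost.

Yes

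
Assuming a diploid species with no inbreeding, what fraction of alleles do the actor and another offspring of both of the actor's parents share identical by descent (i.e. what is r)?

Each parent–offspring link contributes a factor of 1/2, and independent paths through distinct common ancestors add.
Full sibs share both parents — two paths of length 2: r = 2·(1/2)^2 = 1/2.

0.5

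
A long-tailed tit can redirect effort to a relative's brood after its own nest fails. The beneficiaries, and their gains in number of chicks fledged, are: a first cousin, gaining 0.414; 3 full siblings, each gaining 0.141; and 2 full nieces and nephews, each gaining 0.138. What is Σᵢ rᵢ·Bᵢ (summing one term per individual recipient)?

r to a first cousin = 1/8 (first cousins share one grandparent pair — two paths of length 4: r = 2·(1/2)^4 = 1/8).
r to a full sibling = 0.5 (full sibs share both parents — two paths of length 2: r = 2·(1/2)^2 = 1/2).
r to a full niece or nephew = 1/4 (full aunt/uncle↔niece/nephew: two paths of length 3 through the shared grandparent pair: r = 2·(1/2)^3 = 1/4).
Summing one r·B term per recipient: 1·0.125·0.414 + 3·0.5·0.141 + 2·0.25·0.138 = 0.33225.

0.33225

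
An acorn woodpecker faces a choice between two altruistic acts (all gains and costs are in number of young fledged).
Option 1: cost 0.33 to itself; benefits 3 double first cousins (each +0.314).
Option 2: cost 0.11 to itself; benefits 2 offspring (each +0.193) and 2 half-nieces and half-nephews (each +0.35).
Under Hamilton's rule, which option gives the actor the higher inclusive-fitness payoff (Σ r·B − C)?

Option 1: r to a double first cousin = 0.25.
Option 1: Σ r·B − C = (3·0.25·0.314) − 0.33 = -0.0945.
Option 2: r to an offspring = 0.5.
Option 2: r to a half-niece or half-nephew = 0.125.
Option 2: Σ r·B − C = (2·0.5·0.193 + 2·0.125·0.35) − 0.11 = 0.1705.
Option 2 has the higher net inclusive-fitness payoff.

Option 2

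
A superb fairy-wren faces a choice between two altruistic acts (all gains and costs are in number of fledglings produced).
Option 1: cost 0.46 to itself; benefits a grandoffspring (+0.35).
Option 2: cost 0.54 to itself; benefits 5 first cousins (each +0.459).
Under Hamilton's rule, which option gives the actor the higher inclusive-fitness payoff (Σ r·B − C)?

Option 1: r to a grandoffspring = 0.25.
Option 1: Σ r·B − C = (1·0.25·0.35) − 0.46 = -0.3725.
Option 2: r to a first cousin = 0.125.
Option 2: Σ r·B − C = (5·0.125·0.459) − 0.54 = -0.253125.
Option 2 has the higher net inclusive-fitness payoff.

Option 2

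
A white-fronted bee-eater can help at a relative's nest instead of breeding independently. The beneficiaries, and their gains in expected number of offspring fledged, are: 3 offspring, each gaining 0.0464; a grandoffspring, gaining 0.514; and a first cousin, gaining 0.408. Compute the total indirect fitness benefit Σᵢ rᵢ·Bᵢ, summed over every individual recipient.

0.2491

r to an offspring = 0.5 (one parent–offspring link: r = (1/2)^1 = 1/2).
r to a grandoffspring = 1/4 (two parent–offspring links: r = (1/2)^2 = 1/4).
r to a first cousin = 0.125 (first cousins share one grandparent pair — two paths of length 4: r = 2·(1/2)^4 = 1/8).
Summing one r·B term per recipient: 3·0.5·0.0464 + 1·0.25·0.514 + 1·0.125·0.408 = 0.2491.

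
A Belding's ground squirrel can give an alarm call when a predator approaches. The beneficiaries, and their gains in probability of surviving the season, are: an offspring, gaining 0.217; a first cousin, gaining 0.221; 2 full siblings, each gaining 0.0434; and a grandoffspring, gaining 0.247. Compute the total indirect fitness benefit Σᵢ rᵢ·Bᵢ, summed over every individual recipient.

0.241275

r to an offspring = 0.5 (one parent–offspring link: r = (1/2)^1 = 1/2).
r to a first cousin = 1/8 (first cousins share one grandparent pair — two paths of length 4: r = 2·(1/2)^4 = 1/8).
r to a full sibling = 1/2 (full sibs share both parents — two paths of length 2: r = 2·(1/2)^2 = 1/2).
r to a grandoffspring = 1/4 (two parent–offspring links: r = (1/2)^2 = 1/4).
Summing one r·B term per recipient: 1·0.5·0.217 + 1·0.125·0.221 + 2·0.5·0.0434 + 1·0.25·0.247 = 0.241275.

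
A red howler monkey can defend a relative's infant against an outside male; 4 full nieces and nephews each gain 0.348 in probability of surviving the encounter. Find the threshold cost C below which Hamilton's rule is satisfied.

0.348

r to a full niece or nephew = 1/4 (full aunt/uncle↔niece/nephew: two paths of length 3 through the shared grandparent pair: r = 2·(1/2)^3 = 1/4).
Hamilton's rule: n·r·B > C, so the trait is favored while C < n·r·B = 4·0.25·0.348 = 0.348.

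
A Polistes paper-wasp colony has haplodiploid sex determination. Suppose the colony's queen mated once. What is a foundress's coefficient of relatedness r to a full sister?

0.75

Haplodiploid full sisters inherit their father's entire haploid genome identically (contributing 1/2) and on average half of their mother's contribution (1/2 · 1/2 = 1/4); r = 1/2 + 1/4 = 3/4.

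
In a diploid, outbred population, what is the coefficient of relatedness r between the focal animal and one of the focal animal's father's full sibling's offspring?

Each parent–offspring link contributes a factor of 1/2, and independent paths through distinct common ancestors add.
First cousins share one grandparent pair — two paths of length 4: r = 2·(1/2)^4 = 1/8.

0.125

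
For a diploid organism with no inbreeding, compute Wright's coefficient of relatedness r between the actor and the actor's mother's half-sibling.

0.125

Each parent–offspring link contributes a factor of 1/2, and independent paths through distinct common ancestors add.
Half-aunt/uncle↔niece/nephew: one path of length 3: r = (1/2)^3 = 1/8.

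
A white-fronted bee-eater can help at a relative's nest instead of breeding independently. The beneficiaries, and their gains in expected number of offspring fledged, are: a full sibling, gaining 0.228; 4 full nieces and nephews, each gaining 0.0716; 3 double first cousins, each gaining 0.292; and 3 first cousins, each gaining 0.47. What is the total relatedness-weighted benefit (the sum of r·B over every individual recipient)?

0.58085

r to a full sibling = 1/2 (full sibs share both parents — two paths of length 2: r = 2·(1/2)^2 = 1/2).
r to a full niece or nephew = 0.25 (full aunt/uncle↔niece/nephew: two paths of length 3 through the shared grandparent pair: r = 2·(1/2)^3 = 1/4).
r to a double first cousin = 0.25 (double first cousins share both grandparent pairs — four paths of length 4: r = 4·(1/2)^4 = 1/4).
r to a first cousin = 1/8 (first cousins share one grandparent pair — two paths of length 4: r = 2·(1/2)^4 = 1/8).
Summing one r·B term per recipient: 1·0.5·0.228 + 4·0.25·0.0716 + 3·0.25·0.292 + 3·0.125·0.47 = 0.58085.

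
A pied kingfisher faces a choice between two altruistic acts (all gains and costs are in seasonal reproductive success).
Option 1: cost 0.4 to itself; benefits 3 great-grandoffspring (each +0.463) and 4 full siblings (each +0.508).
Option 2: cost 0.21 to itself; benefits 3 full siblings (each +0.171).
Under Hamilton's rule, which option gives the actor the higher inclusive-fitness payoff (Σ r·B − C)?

Option 1

Option 1: r to a great-grandoffspring = 0.125.
Option 1: r to a full sibling = 0.5.
Option 1: Σ r·B − C = (3·0.125·0.463 + 4·0.5·0.508) − 0.4 = 0.789625.
Option 2: r to a full sibling = 0.5.
Option 2: Σ r·B − C = (3·0.5·0.171) − 0.21 = 0.0465.
Option 1 has the higher net inclusive-fitness payoff.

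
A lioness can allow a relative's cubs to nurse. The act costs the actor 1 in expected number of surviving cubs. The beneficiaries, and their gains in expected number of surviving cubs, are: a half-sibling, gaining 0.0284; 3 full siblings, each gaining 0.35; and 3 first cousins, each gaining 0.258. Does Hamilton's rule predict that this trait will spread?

No

Hamilton's rule: the trait is favored when the sum of r·B over every recipient exceeds the actor's cost C.
r to a half-sibling = 1/4 (half-sibs share one parent — one path of length 2: r = (1/2)^2 = 1/4).
r to a full sibling = 0.5 (full sibs share both parents — two paths of length 2: r = 2·(1/2)^2 = 1/2).
r to a first cousin = 1/8 (first cousins share one grandparent pair — two paths of length 4: r = 2·(1/2)^4 = 1/8).
Summing one r·B term per recipient: 1·0.25·0.0284 + 3·0.5·0.35 + 3·0.125·0.258 = 0.62885.
0.62885 < 1: the indirect benefit is less than the cost.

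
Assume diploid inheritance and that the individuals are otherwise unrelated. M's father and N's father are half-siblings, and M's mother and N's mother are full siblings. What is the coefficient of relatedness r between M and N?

0.1875

With two independent routes of shared ancestry, r is the sum of the two contributions.
M and N are related in two ways: half first cousins through their fathers (r = 1/16) and first cousins through their mothers (r = 1/8).
r = 1/16 + 1/8 = 3/16 = 0.1875.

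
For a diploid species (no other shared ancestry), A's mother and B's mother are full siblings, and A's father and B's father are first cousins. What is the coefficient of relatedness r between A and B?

0.15625

Independent pedigree routes through distinct common ancestors add.
A and B are related in two ways: first cousins through their mothers (r = 1/8) and second cousins through their fathers (r = 1/32).
r = 1/8 + 1/32 = 5/32 = 0.15625.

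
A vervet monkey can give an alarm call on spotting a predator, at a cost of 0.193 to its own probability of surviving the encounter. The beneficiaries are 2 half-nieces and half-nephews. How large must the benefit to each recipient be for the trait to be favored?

0.772

r to a half-niece or half-nephew = 0.125 (half-aunt/uncle↔niece/nephew: one path of length 3: r = (1/2)^3 = 1/8).
Hamilton's rule with n recipients of equal r: n·r·B > C, so B > C/(n·r) = 0.193/(2·0.125) = 0.772.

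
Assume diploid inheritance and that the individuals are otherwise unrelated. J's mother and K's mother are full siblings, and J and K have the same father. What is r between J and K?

Independent pedigree routes through distinct common ancestors add.
J and K are related in two ways: first cousins through their mothers (r = 1/8) and half-sibs through their shared father (r = 1/4).
r = 1/8 + 1/4 = 3/8 = 0.375.

0.375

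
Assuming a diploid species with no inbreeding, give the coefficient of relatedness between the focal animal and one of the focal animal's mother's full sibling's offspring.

0.125

Each parent–offspring link contributes a factor of 1/2, and independent paths through distinct common ancestors add.
First cousins share one grandparent pair — two paths of length 4: r = 2·(1/2)^4 = 1/8.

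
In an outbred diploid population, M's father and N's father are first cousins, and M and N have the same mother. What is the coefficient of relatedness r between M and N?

Independent pedigree routes through distinct common ancestors add.
M and N are related in two ways: second cousins through their fathers (r = 1/32) and half-sibs through their shared mother (r = 1/4).
r = 1/32 + 1/4 = 0.28125.

0.28125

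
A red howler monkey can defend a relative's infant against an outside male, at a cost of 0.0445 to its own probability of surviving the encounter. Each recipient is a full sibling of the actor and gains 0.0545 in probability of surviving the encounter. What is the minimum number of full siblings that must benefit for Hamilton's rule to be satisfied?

r to a full sibling = 0.5 (full sibs share both parents — two paths of length 2: r = 2·(1/2)^2 = 1/2).
Hamilton's rule: n·r·B > C  ⇒  n > C/(r·B) = 0.0445/(0.5·0.0545) = 1.633.
The smallest integer exceeding 1.633 is 2.

2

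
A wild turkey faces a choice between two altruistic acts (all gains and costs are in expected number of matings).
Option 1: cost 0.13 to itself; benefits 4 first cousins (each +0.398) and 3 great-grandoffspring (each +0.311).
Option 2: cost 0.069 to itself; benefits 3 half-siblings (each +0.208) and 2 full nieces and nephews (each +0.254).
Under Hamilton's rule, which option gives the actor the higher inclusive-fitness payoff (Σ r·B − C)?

Option 2

Option 1: r to a first cousin = 0.125.
Option 1: r to a great-grandoffspring = 0.125.
Option 1: Σ r·B − C = (4·0.125·0.398 + 3·0.125·0.311) − 0.13 = 0.185625.
Option 2: r to a half-sibling = 0.25.
Option 2: r to a full niece or nephew = 0.25.
Option 2: Σ r·B − C = (3·0.25·0.208 + 2·0.25·0.254) − 0.069 = 0.214.
Option 2 has the higher net inclusive-fitness payoff.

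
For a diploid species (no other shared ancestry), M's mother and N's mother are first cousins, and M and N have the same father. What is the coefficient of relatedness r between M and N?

0.28125

Independent pedigree routes through distinct common ancestors add.
M and N are related in two ways: second cousins through their mothers (r = 1/32) and half-sibs through their shared father (r = 1/4).
r = 1/32 + 1/4 = 0.28125.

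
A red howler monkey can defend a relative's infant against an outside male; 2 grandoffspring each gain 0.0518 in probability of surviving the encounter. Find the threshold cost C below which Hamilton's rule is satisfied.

r to a grandoffspring = 0.25 (two parent–offspring links: r = (1/2)^2 = 1/4).
Hamilton's rule: n·r·B > C, so the trait is favored while C < n·r·B = 2·0.25·0.0518 = 0.0259.

0.0259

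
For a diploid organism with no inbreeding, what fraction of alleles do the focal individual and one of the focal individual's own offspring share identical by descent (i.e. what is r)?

0.5

Each parent–offspring link contributes a factor of 1/2, and independent paths through distinct common ancestors add.
One parent–offspring link: r = (1/2)^1 = 1/2.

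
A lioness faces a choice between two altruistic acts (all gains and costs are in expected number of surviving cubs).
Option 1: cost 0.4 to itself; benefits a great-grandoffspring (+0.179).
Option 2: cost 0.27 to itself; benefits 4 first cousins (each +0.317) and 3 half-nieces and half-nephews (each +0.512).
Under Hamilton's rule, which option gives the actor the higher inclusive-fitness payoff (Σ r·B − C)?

Option 2

Option 1: r to a great-grandoffspring = 0.125.
Option 1: Σ r·B − C = (1·0.125·0.179) − 0.4 = -0.377625.
Option 2: r to a first cousin = 0.125.
Option 2: r to a half-niece or half-nephew = 0.125.
Option 2: Σ r·B − C = (4·0.125·0.317 + 3·0.125·0.512) − 0.27 = 0.0805.
Option 2 has the higher net inclusive-fitness payoff.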